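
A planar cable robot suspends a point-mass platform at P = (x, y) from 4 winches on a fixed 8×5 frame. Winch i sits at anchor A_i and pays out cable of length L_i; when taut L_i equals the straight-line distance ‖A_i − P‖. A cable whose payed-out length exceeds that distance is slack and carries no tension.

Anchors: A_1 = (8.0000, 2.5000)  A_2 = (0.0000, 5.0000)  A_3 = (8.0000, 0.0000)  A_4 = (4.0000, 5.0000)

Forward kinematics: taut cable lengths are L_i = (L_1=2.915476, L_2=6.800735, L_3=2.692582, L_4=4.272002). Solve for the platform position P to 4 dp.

each cable: (A_i−P)·(A_i−P) = L_i²; let q_i = ‖A_i‖²−L_i²
q_1 = 64.0000+6.2500−8.5000 = 61.7500
row 1: 16.0000x − 5.0000y = 83.0000  (q_2=-21.2500)
row 2: 0.0000x + 5.0000y = 5.0000  (q_3=56.7500)
row 3: 8.0000x − 5.0000y = 39.0000  (q_4=22.7500)
Cramer on rows 1–2 → x = 5.5000, y = 1.0000
check cable 4: ‖A_4−P‖² = 18.2500 ≈ L_4² = 18.2500 ✓

(5.5000, 1.0000)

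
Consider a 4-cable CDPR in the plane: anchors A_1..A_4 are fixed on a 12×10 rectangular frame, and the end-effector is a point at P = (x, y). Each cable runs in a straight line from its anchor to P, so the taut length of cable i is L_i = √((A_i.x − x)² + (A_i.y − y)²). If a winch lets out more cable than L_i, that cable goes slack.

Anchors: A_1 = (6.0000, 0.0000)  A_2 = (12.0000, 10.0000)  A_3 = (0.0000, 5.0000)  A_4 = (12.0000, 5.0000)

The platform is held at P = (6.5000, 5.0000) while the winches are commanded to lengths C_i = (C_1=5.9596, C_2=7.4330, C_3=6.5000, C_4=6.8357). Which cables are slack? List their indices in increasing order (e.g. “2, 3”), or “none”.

1, 4

cable 1: L_1 = ‖A_1−P‖ = 5.0249;  C_1 = 5.9596 → slack
cable 2: L_2 = ‖A_2−P‖ = 7.4330;  C_2 = 7.4330 → taut
cable 3: L_3 = ‖A_3−P‖ = 6.5000;  C_3 = 6.5000 → taut
cable 4: L_4 = ‖A_4−P‖ = 5.5000;  C_4 = 6.8357 → slack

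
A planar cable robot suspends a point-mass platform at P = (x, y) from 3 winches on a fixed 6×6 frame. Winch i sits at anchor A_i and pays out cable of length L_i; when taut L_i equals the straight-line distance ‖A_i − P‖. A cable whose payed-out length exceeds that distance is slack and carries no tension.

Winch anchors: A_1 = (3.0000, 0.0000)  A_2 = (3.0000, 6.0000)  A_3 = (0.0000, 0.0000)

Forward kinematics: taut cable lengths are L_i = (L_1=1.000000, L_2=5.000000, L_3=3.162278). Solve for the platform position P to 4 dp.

(3.0000, 1.0000)

expand ‖A_i−P‖²=L_i² and subtract eq 1 (c_i ≔ ‖A_i‖²−L_i²)
c_1 = 9.0000+0.0000−1.0000 = 8.0000
eq1−eq2 → [0.0000  -12.0000]·P = -12.0000
eq1−eq3 → [6.0000  0.0000]·P = 18.0000
2×2 solve → P = (3.0000, 1.0000)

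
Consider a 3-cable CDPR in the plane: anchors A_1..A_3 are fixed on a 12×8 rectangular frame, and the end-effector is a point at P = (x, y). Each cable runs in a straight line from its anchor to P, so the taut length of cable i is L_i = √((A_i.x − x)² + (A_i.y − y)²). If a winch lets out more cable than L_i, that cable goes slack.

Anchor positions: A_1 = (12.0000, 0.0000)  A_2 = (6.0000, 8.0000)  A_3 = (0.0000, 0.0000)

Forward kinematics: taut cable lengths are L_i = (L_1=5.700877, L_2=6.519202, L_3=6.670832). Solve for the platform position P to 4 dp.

each cable: (A_i−P)·(A_i−P) = L_i²; let k_i = ‖A_i‖²−L_i²
k_1 = 144.0000+0.0000−32.5000 = 111.5000
row 1: 12.0000x − 16.0000y = 54.0000  (k_2=57.5000)
row 2: 24.0000x + 0.0000y = 156.0000  (k_3=-44.5000)
Cramer on rows 1–2 → x = 6.5000, y = 1.5000

(6.5000, 1.5000)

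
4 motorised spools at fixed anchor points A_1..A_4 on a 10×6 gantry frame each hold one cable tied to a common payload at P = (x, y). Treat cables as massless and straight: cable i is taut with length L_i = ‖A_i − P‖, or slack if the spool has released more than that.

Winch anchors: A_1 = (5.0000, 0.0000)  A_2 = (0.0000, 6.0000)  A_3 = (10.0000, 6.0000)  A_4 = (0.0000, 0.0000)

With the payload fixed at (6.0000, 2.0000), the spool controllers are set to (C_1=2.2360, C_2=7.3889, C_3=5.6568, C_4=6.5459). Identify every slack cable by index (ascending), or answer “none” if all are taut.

cable 1: L_1 = ‖A_1−P‖ = 2.2361;  C_1 = 2.2360 → taut
cable 2: L_2 = ‖A_2−P‖ = 7.2111;  C_2 = 7.3889 → slack
cable 3: L_3 = ‖A_3−P‖ = 5.6569;  C_3 = 5.6568 → taut
cable 4: L_4 = ‖A_4−P‖ = 6.3246;  C_4 = 6.5459 → slack

2, 4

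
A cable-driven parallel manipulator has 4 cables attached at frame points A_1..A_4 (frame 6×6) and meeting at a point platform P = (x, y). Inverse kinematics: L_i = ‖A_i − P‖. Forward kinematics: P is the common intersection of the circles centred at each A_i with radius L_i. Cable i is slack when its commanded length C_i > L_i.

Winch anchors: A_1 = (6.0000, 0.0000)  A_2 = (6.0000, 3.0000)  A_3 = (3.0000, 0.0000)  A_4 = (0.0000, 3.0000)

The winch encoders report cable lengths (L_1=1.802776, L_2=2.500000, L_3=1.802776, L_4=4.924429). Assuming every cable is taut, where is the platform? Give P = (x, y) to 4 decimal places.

(4.5000, 1.0000)

circle eqns → linear via eq_j − eq_1; set k_j = A_j·A_j − L_j²
k_1 = 36.0000+0.0000−3.2500 = 32.7500
0.0000·x − 6.0000·y = k_1−k_2 = -6.0000
6.0000·x + 0.0000·y = k_1−k_3 = 27.0000
12.0000·x − 6.0000·y = k_1−k_4 = 48.0000
solve first two rows → x=4.5000, y=1.0000
check cable 4: ‖A_4−P‖² = 24.2500 ≈ L_4² = 24.2500 ✓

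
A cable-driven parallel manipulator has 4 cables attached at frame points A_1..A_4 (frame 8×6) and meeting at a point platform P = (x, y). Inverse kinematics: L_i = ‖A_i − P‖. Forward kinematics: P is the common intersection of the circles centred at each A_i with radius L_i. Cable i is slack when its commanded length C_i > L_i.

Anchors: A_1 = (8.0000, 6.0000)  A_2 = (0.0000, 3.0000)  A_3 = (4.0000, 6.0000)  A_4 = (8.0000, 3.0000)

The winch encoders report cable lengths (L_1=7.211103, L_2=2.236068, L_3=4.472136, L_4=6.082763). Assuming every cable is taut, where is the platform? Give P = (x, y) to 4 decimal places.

(2.0000, 2.0000)

circle eqns → linear via eq_j − eq_1; set q_j = A_j·A_j − L_j²
q_1 = 64.0000+36.0000−52.0000 = 48.0000
16.0000·x + 6.0000·y = q_1−q_2 = 44.0000
8.0000·x + 0.0000·y = q_1−q_3 = 16.0000
0.0000·x + 6.0000·y = q_1−q_4 = 12.0000
solve first two rows → x=2.0000, y=2.0000
check cable 4: ‖A_4−P‖² = 37.0000 ≈ L_4² = 37.0000 ✓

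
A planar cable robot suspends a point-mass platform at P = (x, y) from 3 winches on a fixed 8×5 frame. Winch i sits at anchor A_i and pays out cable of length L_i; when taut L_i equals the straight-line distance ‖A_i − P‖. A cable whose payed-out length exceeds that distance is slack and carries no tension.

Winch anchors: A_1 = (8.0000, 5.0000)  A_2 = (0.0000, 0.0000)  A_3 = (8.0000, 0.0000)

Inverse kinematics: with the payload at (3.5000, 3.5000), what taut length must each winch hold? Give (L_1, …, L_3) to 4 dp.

(4.7434, 4.9497, 5.7009)

cable 1: Δx=4.5000, Δy=1.5000; L_1 = √(Δx²+Δy²) = 4.7434
cable 2: Δx=-3.5000, Δy=-3.5000; L_2 = √(Δx²+Δy²) = 4.9497
cable 3: Δx=4.5000, Δy=-3.5000; L_3 = √(Δx²+Δy²) = 5.7009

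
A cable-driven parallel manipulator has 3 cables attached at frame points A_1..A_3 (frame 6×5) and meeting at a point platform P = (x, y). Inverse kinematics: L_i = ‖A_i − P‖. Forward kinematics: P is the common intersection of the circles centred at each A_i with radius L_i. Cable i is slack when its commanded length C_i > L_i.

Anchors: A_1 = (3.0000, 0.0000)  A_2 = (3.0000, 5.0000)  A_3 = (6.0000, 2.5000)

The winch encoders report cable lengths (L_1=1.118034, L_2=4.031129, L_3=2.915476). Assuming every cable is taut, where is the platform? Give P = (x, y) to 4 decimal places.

expand ‖A_i−P‖²=L_i² and subtract eq 1 (k_i ≔ ‖A_i‖²−L_i²)
k_1 = 9.0000+0.0000−1.2500 = 7.7500
eq1−eq2 → [0.0000  -10.0000]·P = -10.0000
eq1−eq3 → [-6.0000  -5.0000]·P = -26.0000
2×2 solve → P = (3.5000, 1.0000)

(3.5000, 1.0000)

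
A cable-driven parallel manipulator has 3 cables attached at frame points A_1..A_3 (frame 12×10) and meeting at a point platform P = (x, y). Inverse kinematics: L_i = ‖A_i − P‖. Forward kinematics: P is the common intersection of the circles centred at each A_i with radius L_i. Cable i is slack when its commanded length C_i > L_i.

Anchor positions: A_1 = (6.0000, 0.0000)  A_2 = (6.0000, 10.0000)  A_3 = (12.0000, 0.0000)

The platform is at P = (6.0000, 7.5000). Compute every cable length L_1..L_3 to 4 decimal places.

L_1: Δ = A_1−P = (0.0000, -7.5000) → ‖Δ‖ = √56.2500 = 7.5000
L_2: Δ = A_2−P = (0.0000, 2.5000) → ‖Δ‖ = √6.2500 = 2.5000
L_3: Δ = A_3−P = (6.0000, -7.5000) → ‖Δ‖ = √92.2500 = 9.6047

(7.5000, 2.5000, 9.6047)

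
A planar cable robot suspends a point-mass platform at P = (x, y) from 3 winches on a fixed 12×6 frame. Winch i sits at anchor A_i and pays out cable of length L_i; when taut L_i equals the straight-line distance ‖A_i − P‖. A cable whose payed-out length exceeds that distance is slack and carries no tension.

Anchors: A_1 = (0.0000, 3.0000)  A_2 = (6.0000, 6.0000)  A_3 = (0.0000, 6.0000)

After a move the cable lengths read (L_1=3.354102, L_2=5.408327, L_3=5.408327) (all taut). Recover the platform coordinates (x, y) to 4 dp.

(3.0000, 1.5000)

expand ‖A_i−P‖²=L_i² and subtract eq 1 (k_i ≔ ‖A_i‖²−L_i²)
k_1 = 0.0000+9.0000−11.2500 = -2.2500
eq1−eq2 → [-12.0000  -6.0000]·P = -45.0000
eq1−eq3 → [0.0000  -6.0000]·P = -9.0000
2×2 solve → P = (3.0000, 1.5000)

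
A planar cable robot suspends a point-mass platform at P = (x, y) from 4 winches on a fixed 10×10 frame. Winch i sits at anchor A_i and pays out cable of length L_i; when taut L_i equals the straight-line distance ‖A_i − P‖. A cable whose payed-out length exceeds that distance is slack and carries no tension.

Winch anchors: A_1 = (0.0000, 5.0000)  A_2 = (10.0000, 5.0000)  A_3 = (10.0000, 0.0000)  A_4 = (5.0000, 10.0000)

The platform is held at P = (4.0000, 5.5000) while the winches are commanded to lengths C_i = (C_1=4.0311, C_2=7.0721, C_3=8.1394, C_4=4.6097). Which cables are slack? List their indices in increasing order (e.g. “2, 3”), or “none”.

2

cable 1: L_1 = ‖A_1−P‖ = 4.0311;  C_1 = 4.0311 → taut
cable 2: L_2 = ‖A_2−P‖ = 6.0208;  C_2 = 7.0721 → slack
cable 3: L_3 = ‖A_3−P‖ = 8.1394;  C_3 = 8.1394 → taut
cable 4: L_4 = ‖A_4−P‖ = 4.6098;  C_4 = 4.6097 → taut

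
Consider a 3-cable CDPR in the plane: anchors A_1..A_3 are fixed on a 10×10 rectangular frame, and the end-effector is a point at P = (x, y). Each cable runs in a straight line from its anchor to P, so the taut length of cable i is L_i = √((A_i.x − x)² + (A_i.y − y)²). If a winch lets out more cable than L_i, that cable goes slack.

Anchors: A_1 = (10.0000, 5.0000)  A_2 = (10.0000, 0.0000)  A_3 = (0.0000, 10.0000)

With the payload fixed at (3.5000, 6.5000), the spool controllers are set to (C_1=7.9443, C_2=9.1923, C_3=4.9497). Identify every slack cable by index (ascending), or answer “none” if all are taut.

cable 1: L_1 = ‖A_1−P‖ = 6.6708;  C_1 = 7.9443 → slack
cable 2: L_2 = ‖A_2−P‖ = 9.1924;  C_2 = 9.1923 → taut
cable 3: L_3 = ‖A_3−P‖ = 4.9497;  C_3 = 4.9497 → taut

1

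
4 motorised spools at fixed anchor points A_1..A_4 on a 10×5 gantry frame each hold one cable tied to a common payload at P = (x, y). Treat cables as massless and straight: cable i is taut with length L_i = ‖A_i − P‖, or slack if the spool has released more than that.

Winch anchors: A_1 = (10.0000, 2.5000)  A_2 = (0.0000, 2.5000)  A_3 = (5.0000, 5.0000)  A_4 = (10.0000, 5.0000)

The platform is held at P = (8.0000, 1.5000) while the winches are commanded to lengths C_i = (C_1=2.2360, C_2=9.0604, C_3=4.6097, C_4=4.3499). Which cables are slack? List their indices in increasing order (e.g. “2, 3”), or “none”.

2, 4

cable 1: L_1 = ‖A_1−P‖ = 2.2361;  C_1 = 2.2360 → taut
cable 2: L_2 = ‖A_2−P‖ = 8.0623;  C_2 = 9.0604 → slack
cable 3: L_3 = ‖A_3−P‖ = 4.6098;  C_3 = 4.6097 → taut
cable 4: L_4 = ‖A_4−P‖ = 4.0311;  C_4 = 4.3499 → slack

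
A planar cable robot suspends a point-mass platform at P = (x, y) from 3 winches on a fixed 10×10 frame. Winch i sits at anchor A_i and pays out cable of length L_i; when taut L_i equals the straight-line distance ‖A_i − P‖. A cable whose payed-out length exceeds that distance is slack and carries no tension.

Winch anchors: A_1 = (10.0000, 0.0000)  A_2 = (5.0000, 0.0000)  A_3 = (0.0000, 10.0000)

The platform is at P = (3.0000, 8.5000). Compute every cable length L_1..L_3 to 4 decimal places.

(11.0114, 8.7321, 3.3541)

L_1: Δ = A_1−P = (7.0000, -8.5000) → ‖Δ‖ = √121.2500 = 11.0114
L_2: Δ = A_2−P = (2.0000, -8.5000) → ‖Δ‖ = √76.2500 = 8.7321
L_3: Δ = A_3−P = (-3.0000, 1.5000) → ‖Δ‖ = √11.2500 = 3.3541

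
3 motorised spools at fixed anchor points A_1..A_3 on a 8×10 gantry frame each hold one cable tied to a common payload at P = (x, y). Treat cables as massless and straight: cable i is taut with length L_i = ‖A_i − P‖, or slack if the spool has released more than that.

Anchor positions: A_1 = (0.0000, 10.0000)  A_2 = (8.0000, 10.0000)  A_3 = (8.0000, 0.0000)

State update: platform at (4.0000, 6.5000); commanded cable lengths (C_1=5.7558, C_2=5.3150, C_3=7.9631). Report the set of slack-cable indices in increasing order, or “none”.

1, 3

cable 1: L_1 = ‖A_1−P‖ = 5.3151;  C_1 = 5.7558 → slack
cable 2: L_2 = ‖A_2−P‖ = 5.3151;  C_2 = 5.3150 → taut
cable 3: L_3 = ‖A_3−P‖ = 7.6322;  C_3 = 7.9631 → slack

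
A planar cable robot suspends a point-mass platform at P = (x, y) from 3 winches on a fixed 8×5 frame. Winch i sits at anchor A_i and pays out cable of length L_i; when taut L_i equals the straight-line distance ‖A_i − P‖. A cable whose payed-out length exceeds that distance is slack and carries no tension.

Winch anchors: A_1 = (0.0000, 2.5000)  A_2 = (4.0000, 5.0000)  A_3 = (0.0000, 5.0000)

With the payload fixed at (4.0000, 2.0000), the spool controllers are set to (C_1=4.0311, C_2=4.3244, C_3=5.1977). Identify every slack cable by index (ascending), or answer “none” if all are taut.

i=1: geometric 4.0311 vs commanded 4.0311 ⇒ taut
i=2: geometric 3.0000 vs commanded 4.3244 ⇒ slack
i=3: geometric 5.0000 vs commanded 5.1977 ⇒ slack

2, 3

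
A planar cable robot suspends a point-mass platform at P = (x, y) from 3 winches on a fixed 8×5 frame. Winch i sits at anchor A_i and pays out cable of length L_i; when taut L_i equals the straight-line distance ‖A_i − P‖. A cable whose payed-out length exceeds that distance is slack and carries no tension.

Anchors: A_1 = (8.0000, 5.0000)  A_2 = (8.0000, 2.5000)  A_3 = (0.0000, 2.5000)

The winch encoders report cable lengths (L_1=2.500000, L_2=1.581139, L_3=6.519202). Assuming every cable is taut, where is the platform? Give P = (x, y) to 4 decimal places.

(6.5000, 3.0000)

each cable: (A_i−P)·(A_i−P) = L_i²; let q_i = ‖A_i‖²−L_i²
q_1 = 64.0000+25.0000−6.2500 = 82.7500
row 1: 0.0000x + 5.0000y = 15.0000  (q_2=67.7500)
row 2: 16.0000x + 5.0000y = 119.0000  (q_3=-36.2500)
Cramer on rows 1–2 → x = 6.5000, y = 3.0000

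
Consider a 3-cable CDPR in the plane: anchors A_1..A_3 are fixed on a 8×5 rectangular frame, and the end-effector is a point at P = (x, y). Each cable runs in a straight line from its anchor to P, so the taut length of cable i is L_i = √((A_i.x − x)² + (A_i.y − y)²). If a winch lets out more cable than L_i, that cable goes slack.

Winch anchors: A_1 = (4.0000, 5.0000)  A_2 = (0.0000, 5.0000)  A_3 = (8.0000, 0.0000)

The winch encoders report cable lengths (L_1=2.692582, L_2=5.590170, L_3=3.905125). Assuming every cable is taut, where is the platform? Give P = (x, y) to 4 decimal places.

(5.0000, 2.5000)

each cable: (A_i−P)·(A_i−P) = L_i²; let c_i = ‖A_i‖²−L_i²
c_1 = 16.0000+25.0000−7.2500 = 33.7500
row 1: 8.0000x + 0.0000y = 40.0000  (c_2=-6.2500)
row 2: -8.0000x + 10.0000y = -15.0000  (c_3=48.7500)
Cramer on rows 1–2 → x = 5.0000, y = 2.5000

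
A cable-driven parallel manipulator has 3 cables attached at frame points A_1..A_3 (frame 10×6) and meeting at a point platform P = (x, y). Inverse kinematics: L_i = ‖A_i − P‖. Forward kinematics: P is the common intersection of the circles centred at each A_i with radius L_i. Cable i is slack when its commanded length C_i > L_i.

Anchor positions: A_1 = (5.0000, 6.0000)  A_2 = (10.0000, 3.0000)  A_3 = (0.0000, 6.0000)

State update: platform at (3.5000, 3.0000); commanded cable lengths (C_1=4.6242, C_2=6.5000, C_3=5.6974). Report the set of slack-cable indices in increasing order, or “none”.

1, 3

cable 1: √((1.5000)²+(3.0000)²)=3.3541, C_1=4.6242: slack
cable 2: √((6.5000)²+(0.0000)²)=6.5000, C_2=6.5000: taut
cable 3: √((-3.5000)²+(3.0000)²)=4.6098, C_3=5.6974: slack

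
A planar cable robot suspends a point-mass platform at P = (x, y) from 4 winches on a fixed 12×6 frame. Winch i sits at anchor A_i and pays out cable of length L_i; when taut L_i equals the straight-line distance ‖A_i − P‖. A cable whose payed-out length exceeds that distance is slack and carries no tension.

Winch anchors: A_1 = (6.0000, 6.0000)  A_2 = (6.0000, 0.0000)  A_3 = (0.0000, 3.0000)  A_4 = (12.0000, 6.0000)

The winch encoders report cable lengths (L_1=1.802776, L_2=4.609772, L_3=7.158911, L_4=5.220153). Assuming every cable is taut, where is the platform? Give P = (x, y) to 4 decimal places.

(7.0000, 4.5000)

each cable: (A_i−P)·(A_i−P) = L_i²; let c_i = ‖A_i‖²−L_i²
c_1 = 36.0000+36.0000−3.2500 = 68.7500
row 1: 0.0000x + 12.0000y = 54.0000  (c_2=14.7500)
row 2: 12.0000x + 6.0000y = 111.0000  (c_3=-42.2500)
row 3: -12.0000x + 0.0000y = -84.0000  (c_4=152.7500)
Cramer on rows 1–2 → x = 7.0000, y = 4.5000
check cable 4: ‖A_4−P‖² = 27.2500 ≈ L_4² = 27.2500 ✓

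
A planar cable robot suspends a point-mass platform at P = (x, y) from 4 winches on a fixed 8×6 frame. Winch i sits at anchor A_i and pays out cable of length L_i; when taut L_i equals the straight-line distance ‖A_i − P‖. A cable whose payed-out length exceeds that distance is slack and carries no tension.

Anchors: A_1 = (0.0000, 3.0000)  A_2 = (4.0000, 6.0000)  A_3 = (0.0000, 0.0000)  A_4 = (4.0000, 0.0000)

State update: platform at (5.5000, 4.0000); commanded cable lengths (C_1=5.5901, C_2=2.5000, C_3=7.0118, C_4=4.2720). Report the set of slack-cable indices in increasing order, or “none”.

cable 1: √((-5.5000)²+(-1.0000)²)=5.5902, C_1=5.5901: taut
cable 2: √((-1.5000)²+(2.0000)²)=2.5000, C_2=2.5000: taut
cable 3: √((-5.5000)²+(-4.0000)²)=6.8007, C_3=7.0118: slack
cable 4: √((-1.5000)²+(-4.0000)²)=4.2720, C_4=4.2720: taut

3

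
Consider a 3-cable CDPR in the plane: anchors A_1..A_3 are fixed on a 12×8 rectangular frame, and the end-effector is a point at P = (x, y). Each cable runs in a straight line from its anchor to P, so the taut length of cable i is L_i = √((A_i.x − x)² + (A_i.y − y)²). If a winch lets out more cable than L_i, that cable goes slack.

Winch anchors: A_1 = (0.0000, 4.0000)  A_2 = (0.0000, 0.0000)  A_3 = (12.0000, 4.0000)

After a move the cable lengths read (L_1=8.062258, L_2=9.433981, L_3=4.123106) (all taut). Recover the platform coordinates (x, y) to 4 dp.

(8.0000, 5.0000)

circle eqns → linear via eq_j − eq_1; set q_j = A_j·A_j − L_j²
q_1 = 0.0000+16.0000−65.0000 = -49.0000
0.0000·x + 8.0000·y = q_1−q_2 = 40.0000
-24.0000·x + 0.0000·y = q_1−q_3 = -192.0000
solve first two rows → x=8.0000, y=5.0000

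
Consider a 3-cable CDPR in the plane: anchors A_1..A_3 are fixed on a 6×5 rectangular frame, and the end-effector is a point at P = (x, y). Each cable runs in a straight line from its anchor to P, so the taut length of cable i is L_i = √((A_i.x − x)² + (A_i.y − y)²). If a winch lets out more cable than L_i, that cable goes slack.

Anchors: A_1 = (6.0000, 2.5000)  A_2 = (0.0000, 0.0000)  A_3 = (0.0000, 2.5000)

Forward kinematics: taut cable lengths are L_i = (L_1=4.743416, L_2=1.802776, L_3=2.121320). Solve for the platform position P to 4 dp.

(1.5000, 1.0000)

each cable: (A_i−P)·(A_i−P) = L_i²; let q_i = ‖A_i‖²−L_i²
q_1 = 36.0000+6.2500−22.5000 = 19.7500
row 1: 12.0000x + 5.0000y = 23.0000  (q_2=-3.2500)
row 2: 12.0000x + 0.0000y = 18.0000  (q_3=1.7500)
Cramer on rows 1–2 → x = 1.5000, y = 1.0000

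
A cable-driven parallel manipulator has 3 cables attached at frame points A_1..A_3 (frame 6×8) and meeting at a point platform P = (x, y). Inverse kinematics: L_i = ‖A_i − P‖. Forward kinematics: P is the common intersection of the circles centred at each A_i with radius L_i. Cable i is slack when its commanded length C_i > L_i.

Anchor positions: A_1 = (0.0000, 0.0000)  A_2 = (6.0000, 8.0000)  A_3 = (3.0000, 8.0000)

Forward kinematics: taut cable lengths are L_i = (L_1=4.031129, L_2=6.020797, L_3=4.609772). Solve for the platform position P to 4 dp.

expand ‖A_i−P‖²=L_i² and subtract eq 1 (q_i ≔ ‖A_i‖²−L_i²)
q_1 = 0.0000+0.0000−16.2500 = -16.2500
eq1−eq2 → [-12.0000  -16.0000]·P = -80.0000
eq1−eq3 → [-6.0000  -16.0000]·P = -68.0000
2×2 solve → P = (2.0000, 3.5000)

(2.0000, 3.5000)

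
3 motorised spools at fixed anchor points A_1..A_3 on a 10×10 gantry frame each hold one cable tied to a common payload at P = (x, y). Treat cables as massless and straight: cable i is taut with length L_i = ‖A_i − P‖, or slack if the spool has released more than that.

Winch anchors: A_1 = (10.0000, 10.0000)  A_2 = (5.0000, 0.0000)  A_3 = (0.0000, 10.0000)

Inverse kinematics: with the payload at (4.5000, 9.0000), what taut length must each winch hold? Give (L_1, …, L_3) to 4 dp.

cable 1: Δx=5.5000, Δy=1.0000; L_1 = √(Δx²+Δy²) = 5.5902
cable 2: Δx=0.5000, Δy=-9.0000; L_2 = √(Δx²+Δy²) = 9.0139
cable 3: Δx=-4.5000, Δy=1.0000; L_3 = √(Δx²+Δy²) = 4.6098

(5.5902, 9.0139, 4.6098)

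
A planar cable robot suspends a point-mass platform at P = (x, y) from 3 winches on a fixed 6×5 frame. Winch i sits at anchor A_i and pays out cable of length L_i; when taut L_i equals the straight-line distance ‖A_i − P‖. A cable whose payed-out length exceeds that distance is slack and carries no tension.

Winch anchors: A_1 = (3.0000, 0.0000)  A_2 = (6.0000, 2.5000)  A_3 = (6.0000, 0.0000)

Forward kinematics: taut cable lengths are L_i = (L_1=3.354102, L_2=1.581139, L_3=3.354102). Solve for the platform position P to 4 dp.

(4.5000, 3.0000)

circle eqns → linear via eq_j − eq_1; set k_j = A_j·A_j − L_j²
k_1 = 9.0000+0.0000−11.2500 = -2.2500
-6.0000·x − 5.0000·y = k_1−k_2 = -42.0000
-6.0000·x + 0.0000·y = k_1−k_3 = -27.0000
solve first two rows → x=4.5000, y=3.0000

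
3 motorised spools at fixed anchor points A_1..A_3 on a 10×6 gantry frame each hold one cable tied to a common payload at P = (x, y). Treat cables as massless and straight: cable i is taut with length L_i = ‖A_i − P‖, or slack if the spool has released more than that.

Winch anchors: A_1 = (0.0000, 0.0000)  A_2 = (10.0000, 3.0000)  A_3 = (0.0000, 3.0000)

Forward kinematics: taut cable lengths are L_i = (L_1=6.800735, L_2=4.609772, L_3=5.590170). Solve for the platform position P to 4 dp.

expand ‖A_i−P‖²=L_i² and subtract eq 1 (k_i ≔ ‖A_i‖²−L_i²)
k_1 = 0.0000+0.0000−46.2500 = -46.2500
eq1−eq2 → [-20.0000  -6.0000]·P = -134.0000
eq1−eq3 → [0.0000  -6.0000]·P = -24.0000
2×2 solve → P = (5.5000, 4.0000)

(5.5000, 4.0000)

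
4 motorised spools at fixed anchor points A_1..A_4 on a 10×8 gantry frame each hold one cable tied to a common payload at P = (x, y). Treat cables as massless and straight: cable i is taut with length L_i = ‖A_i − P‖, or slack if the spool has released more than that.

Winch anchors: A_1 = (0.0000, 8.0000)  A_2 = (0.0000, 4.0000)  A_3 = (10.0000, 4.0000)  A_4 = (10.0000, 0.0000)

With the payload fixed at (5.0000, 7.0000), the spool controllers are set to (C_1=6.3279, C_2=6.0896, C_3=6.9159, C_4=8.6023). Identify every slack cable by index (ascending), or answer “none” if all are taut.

1, 2, 3

i=1: geometric 5.0990 vs commanded 6.3279 ⇒ slack
i=2: geometric 5.8310 vs commanded 6.0896 ⇒ slack
i=3: geometric 5.8310 vs commanded 6.9159 ⇒ slack
i=4: geometric 8.6023 vs commanded 8.6023 ⇒ taut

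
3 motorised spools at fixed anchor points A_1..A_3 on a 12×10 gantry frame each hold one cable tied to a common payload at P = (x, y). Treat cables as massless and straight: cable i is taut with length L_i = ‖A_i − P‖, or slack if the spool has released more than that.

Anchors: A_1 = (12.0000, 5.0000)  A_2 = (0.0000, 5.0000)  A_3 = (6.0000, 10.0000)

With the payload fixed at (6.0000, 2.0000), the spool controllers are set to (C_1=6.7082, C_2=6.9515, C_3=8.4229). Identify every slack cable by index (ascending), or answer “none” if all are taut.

cable 1: √((6.0000)²+(3.0000)²)=6.7082, C_1=6.7082: taut
cable 2: √((-6.0000)²+(3.0000)²)=6.7082, C_2=6.9515: slack
cable 3: √((0.0000)²+(8.0000)²)=8.0000, C_3=8.4229: slack

2, 3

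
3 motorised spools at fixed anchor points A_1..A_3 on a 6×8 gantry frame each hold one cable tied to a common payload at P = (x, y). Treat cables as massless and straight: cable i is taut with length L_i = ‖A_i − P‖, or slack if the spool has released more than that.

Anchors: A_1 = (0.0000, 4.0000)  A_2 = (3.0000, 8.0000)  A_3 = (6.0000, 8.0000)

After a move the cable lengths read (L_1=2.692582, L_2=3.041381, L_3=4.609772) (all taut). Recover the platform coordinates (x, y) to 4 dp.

each cable: (A_i−P)·(A_i−P) = L_i²; let q_i = ‖A_i‖²−L_i²
q_1 = 0.0000+16.0000−7.2500 = 8.7500
row 1: -6.0000x − 8.0000y = -55.0000  (q_2=63.7500)
row 2: -12.0000x − 8.0000y = -70.0000  (q_3=78.7500)
Cramer on rows 1–2 → x = 2.5000, y = 5.0000

(2.5000, 5.0000)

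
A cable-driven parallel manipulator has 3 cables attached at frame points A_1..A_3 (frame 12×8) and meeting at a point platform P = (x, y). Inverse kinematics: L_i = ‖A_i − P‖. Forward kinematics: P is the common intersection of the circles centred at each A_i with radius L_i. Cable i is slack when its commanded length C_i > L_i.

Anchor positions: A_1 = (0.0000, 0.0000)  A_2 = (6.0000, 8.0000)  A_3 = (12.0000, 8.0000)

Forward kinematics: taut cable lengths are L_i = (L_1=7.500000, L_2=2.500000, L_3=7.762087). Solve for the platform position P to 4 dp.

(4.5000, 6.0000)

expand ‖A_i−P‖²=L_i² and subtract eq 1 (q_i ≔ ‖A_i‖²−L_i²)
q_1 = 0.0000+0.0000−56.2500 = -56.2500
eq1−eq2 → [-12.0000  -16.0000]·P = -150.0000
eq1−eq3 → [-24.0000  -16.0000]·P = -204.0000
2×2 solve → P = (4.5000, 6.0000)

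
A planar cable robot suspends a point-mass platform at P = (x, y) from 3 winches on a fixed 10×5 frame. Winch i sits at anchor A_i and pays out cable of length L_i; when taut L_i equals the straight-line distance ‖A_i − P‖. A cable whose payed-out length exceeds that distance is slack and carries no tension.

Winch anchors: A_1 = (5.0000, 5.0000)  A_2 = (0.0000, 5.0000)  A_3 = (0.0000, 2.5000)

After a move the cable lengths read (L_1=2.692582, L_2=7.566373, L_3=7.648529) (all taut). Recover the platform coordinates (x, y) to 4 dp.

(7.5000, 4.0000)

each cable: (A_i−P)·(A_i−P) = L_i²; let k_i = ‖A_i‖²−L_i²
k_1 = 25.0000+25.0000−7.2500 = 42.7500
row 1: 10.0000x + 0.0000y = 75.0000  (k_2=-32.2500)
row 2: 10.0000x + 5.0000y = 95.0000  (k_3=-52.2500)
Cramer on rows 1–2 → x = 7.5000, y = 4.0000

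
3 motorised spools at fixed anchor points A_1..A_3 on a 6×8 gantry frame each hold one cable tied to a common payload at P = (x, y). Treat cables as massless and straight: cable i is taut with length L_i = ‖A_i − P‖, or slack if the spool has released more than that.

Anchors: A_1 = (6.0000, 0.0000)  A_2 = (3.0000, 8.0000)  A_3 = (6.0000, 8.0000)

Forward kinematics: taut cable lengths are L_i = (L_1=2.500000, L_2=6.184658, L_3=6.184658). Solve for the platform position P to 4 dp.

circle eqns → linear via eq_j − eq_1; set k_j = A_j·A_j − L_j²
k_1 = 36.0000+0.0000−6.2500 = 29.7500
6.0000·x − 16.0000·y = k_1−k_2 = -5.0000
0.0000·x − 16.0000·y = k_1−k_3 = -32.0000
solve first two rows → x=4.5000, y=2.0000

(4.5000, 2.0000)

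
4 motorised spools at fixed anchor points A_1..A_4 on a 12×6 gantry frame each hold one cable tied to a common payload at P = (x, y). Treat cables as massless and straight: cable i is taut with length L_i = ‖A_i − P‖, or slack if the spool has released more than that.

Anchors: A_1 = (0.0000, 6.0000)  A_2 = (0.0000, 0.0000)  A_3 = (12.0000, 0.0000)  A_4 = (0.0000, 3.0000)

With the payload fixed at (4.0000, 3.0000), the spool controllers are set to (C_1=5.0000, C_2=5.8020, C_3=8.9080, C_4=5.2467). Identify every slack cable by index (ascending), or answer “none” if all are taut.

2, 3, 4

cable 1: L_1 = ‖A_1−P‖ = 5.0000;  C_1 = 5.0000 → taut
cable 2: L_2 = ‖A_2−P‖ = 5.0000;  C_2 = 5.8020 → slack
cable 3: L_3 = ‖A_3−P‖ = 8.5440;  C_3 = 8.9080 → slack
cable 4: L_4 = ‖A_4−P‖ = 4.0000;  C_4 = 5.2467 → slack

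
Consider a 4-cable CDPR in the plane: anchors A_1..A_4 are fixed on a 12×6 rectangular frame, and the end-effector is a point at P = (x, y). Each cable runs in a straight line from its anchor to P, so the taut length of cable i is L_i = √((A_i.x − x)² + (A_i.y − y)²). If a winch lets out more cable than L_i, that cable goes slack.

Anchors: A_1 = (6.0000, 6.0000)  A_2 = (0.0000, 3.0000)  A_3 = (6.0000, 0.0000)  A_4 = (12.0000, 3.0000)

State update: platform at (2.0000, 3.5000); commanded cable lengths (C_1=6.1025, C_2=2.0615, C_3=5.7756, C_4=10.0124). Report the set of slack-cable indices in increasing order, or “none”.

cable 1: √((4.0000)²+(2.5000)²)=4.7170, C_1=6.1025: slack
cable 2: √((-2.0000)²+(-0.5000)²)=2.0616, C_2=2.0615: taut
cable 3: √((4.0000)²+(-3.5000)²)=5.3151, C_3=5.7756: slack
cable 4: √((10.0000)²+(-0.5000)²)=10.0125, C_4=10.0124: taut

1, 3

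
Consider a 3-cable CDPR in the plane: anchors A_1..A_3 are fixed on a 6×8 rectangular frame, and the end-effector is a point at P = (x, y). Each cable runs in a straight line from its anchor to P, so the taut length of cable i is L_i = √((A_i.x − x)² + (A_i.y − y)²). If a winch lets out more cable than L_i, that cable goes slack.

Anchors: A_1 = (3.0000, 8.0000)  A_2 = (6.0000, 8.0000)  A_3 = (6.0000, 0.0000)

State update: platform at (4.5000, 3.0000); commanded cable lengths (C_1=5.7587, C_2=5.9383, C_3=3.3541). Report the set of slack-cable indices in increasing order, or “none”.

cable 1: √((-1.5000)²+(5.0000)²)=5.2202, C_1=5.7587: slack
cable 2: √((1.5000)²+(5.0000)²)=5.2202, C_2=5.9383: slack
cable 3: √((1.5000)²+(-3.0000)²)=3.3541, C_3=3.3541: taut

1, 2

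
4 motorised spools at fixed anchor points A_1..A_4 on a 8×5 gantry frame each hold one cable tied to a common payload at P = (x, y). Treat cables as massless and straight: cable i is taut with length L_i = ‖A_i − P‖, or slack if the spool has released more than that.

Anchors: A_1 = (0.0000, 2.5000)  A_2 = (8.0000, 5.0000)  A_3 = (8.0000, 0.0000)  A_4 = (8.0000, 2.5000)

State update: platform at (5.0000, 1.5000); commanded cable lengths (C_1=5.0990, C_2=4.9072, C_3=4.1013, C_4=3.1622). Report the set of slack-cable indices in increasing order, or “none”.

2, 3

cable 1: √((-5.0000)²+(1.0000)²)=5.0990, C_1=5.0990: taut
cable 2: √((3.0000)²+(3.5000)²)=4.6098, C_2=4.9072: slack
cable 3: √((3.0000)²+(-1.5000)²)=3.3541, C_3=4.1013: slack
cable 4: √((3.0000)²+(1.0000)²)=3.1623, C_4=3.1622: taut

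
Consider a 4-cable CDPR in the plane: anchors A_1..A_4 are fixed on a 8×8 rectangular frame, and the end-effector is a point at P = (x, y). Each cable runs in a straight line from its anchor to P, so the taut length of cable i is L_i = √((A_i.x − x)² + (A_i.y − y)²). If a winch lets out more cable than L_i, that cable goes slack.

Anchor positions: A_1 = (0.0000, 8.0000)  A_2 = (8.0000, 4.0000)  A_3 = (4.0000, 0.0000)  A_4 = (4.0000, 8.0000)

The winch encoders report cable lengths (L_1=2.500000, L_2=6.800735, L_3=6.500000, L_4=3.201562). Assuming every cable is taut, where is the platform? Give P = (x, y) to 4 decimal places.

circle eqns → linear via eq_j − eq_1; set c_j = A_j·A_j − L_j²
c_1 = 0.0000+64.0000−6.2500 = 57.7500
-16.0000·x + 8.0000·y = c_1−c_2 = 24.0000
-8.0000·x + 16.0000·y = c_1−c_3 = 84.0000
-8.0000·x + 0.0000·y = c_1−c_4 = -12.0000
solve first two rows → x=1.5000, y=6.0000
check cable 4: ‖A_4−P‖² = 10.2500 ≈ L_4² = 10.2500 ✓

(1.5000, 6.0000)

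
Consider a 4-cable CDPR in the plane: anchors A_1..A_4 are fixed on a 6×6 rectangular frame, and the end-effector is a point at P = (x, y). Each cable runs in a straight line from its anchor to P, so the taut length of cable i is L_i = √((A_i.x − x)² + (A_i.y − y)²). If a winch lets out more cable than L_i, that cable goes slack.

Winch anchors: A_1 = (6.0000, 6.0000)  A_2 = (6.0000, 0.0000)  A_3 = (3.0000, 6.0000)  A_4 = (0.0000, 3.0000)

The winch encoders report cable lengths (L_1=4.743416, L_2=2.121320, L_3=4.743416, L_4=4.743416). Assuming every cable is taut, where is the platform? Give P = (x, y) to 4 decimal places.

circle eqns → linear via eq_j − eq_1; set k_j = A_j·A_j − L_j²
k_1 = 36.0000+36.0000−22.5000 = 49.5000
0.0000·x + 12.0000·y = k_1−k_2 = 18.0000
6.0000·x + 0.0000·y = k_1−k_3 = 27.0000
12.0000·x + 6.0000·y = k_1−k_4 = 63.0000
solve first two rows → x=4.5000, y=1.5000
check cable 4: ‖A_4−P‖² = 22.5000 ≈ L_4² = 22.5000 ✓

(4.5000, 1.5000)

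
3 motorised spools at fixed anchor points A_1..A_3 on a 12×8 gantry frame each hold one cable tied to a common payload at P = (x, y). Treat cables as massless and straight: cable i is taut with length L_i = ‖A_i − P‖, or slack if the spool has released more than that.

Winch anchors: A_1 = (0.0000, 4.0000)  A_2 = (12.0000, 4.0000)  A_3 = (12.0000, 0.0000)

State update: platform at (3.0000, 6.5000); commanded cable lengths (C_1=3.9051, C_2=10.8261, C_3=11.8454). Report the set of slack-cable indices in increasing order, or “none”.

cable 1: √((-3.0000)²+(-2.5000)²)=3.9051, C_1=3.9051: taut
cable 2: √((9.0000)²+(-2.5000)²)=9.3408, C_2=10.8261: slack
cable 3: √((9.0000)²+(-6.5000)²)=11.1018, C_3=11.8454: slack

2, 3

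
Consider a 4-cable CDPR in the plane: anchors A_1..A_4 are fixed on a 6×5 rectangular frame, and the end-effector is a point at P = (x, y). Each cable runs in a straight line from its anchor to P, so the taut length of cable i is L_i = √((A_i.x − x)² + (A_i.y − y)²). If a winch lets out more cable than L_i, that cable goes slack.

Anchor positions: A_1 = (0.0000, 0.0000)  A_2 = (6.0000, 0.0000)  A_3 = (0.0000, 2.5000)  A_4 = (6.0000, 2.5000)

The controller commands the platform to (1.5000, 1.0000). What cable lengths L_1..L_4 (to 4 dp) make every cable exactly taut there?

L_1 = √((0.0000−1.5000)² + (0.0000−1.0000)²) = 1.8028
L_2 = √((6.0000−1.5000)² + (0.0000−1.0000)²) = 4.6098
L_3 = √((0.0000−1.5000)² + (2.5000−1.0000)²) = 2.1213
L_4 = √((6.0000−1.5000)² + (2.5000−1.0000)²) = 4.7434

(1.8028, 4.6098, 2.1213, 4.7434)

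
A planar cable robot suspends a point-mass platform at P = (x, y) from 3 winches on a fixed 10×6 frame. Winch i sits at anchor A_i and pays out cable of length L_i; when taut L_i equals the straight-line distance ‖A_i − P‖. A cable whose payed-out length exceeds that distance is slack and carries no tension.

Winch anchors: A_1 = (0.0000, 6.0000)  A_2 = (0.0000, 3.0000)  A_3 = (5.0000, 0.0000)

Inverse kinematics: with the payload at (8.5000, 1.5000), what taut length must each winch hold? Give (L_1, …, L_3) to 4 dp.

(9.6177, 8.6313, 3.8079)

cable 1: Δx=-8.5000, Δy=4.5000; L_1 = √(Δx²+Δy²) = 9.6177
cable 2: Δx=-8.5000, Δy=1.5000; L_2 = √(Δx²+Δy²) = 8.6313
cable 3: Δx=-3.5000, Δy=-1.5000; L_3 = √(Δx²+Δy²) = 3.8079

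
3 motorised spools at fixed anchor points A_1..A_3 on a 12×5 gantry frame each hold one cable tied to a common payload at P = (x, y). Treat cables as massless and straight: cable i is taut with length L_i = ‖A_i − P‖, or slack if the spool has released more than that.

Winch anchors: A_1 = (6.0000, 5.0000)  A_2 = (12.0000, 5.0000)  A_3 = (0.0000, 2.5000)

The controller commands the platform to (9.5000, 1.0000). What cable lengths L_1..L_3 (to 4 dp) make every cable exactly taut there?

cable 1: Δx=-3.5000, Δy=4.0000; L_1 = √(Δx²+Δy²) = 5.3151
cable 2: Δx=2.5000, Δy=4.0000; L_2 = √(Δx²+Δy²) = 4.7170
cable 3: Δx=-9.5000, Δy=1.5000; L_3 = √(Δx²+Δy²) = 9.6177

(5.3151, 4.7170, 9.6177)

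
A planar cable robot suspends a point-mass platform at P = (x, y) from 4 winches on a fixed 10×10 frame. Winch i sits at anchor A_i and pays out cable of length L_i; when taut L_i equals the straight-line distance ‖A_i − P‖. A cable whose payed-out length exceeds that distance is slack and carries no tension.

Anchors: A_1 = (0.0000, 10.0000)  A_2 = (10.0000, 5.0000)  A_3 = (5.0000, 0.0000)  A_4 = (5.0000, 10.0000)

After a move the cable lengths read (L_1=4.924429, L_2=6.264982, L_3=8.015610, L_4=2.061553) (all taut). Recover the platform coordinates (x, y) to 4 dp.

(4.5000, 8.0000)

each cable: (A_i−P)·(A_i−P) = L_i²; let k_i = ‖A_i‖²−L_i²
k_1 = 0.0000+100.0000−24.2500 = 75.7500
row 1: -20.0000x + 10.0000y = -10.0000  (k_2=85.7500)
row 2: -10.0000x + 20.0000y = 115.0000  (k_3=-39.2500)
row 3: -10.0000x + 0.0000y = -45.0000  (k_4=120.7500)
Cramer on rows 1–2 → x = 4.5000, y = 8.0000
check cable 4: ‖A_4−P‖² = 4.2500 ≈ L_4² = 4.2500 ✓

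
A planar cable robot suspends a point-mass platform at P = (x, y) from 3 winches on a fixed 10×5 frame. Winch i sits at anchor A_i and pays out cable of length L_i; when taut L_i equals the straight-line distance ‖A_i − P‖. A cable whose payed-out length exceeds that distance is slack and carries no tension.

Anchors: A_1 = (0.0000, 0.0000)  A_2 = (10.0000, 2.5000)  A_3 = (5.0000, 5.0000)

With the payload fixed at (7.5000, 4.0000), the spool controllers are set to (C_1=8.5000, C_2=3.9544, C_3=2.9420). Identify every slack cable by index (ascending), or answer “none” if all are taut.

2, 3

cable 1: L_1 = ‖A_1−P‖ = 8.5000;  C_1 = 8.5000 → taut
cable 2: L_2 = ‖A_2−P‖ = 2.9155;  C_2 = 3.9544 → slack
cable 3: L_3 = ‖A_3−P‖ = 2.6926;  C_3 = 2.9420 → slack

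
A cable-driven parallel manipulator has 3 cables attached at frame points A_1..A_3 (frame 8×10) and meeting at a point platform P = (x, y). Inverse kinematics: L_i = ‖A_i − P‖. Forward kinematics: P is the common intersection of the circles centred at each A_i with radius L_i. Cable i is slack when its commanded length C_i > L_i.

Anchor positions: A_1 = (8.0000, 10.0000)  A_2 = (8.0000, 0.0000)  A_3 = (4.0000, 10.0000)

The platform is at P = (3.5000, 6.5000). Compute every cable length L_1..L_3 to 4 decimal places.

(5.7009, 7.9057, 3.5355)

L_1 = √((8.0000−3.5000)² + (10.0000−6.5000)²) = 5.7009
L_2 = √((8.0000−3.5000)² + (0.0000−6.5000)²) = 7.9057
L_3 = √((4.0000−3.5000)² + (10.0000−6.5000)²) = 3.5355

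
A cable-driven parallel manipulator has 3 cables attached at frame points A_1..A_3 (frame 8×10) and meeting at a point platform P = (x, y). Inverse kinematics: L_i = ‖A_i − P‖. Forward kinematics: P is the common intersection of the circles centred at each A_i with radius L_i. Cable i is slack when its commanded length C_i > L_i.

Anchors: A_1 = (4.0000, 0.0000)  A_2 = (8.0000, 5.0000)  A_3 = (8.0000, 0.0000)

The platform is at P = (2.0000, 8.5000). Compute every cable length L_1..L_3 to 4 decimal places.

(8.7321, 6.9462, 10.4043)

cable 1: Δx=2.0000, Δy=-8.5000; L_1 = √(Δx²+Δy²) = 8.7321
cable 2: Δx=6.0000, Δy=-3.5000; L_2 = √(Δx²+Δy²) = 6.9462
cable 3: Δx=6.0000, Δy=-8.5000; L_3 = √(Δx²+Δy²) = 10.4043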